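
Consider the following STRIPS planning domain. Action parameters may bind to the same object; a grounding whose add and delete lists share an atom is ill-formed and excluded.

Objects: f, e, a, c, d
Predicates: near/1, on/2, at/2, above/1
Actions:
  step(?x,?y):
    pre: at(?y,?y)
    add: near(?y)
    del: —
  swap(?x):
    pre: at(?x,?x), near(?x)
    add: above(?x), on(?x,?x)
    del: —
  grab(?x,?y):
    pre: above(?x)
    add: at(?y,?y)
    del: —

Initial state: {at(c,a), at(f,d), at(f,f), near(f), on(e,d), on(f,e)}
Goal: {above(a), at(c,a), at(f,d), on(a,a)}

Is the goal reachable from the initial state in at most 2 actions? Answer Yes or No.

No

1. swap(f)  →  {above(f), at(c,a), at(f,d), at(f,f), near(f), on(e,d), on(f,e), on(f,f)}
2. grab(f,a)  →  {above(f), at(a,a), at(c,a), at(f,d), at(f,f), near(f), on(e,d), on(f,e), on(f,f)}
3. step(f,a)  →  {above(f), at(a,a), at(c,a), at(f,d), at(f,f), near(a), near(f), on(e,d), on(f,e), on(f,f)}
4. swap(a)  →  {above(a), above(f), at(a,a), at(c,a), at(f,d), at(f,f), near(a), near(f), on(a,a), on(e,d), on(f,e), on(f,f)}
optimal plan length = 4; 4 > 2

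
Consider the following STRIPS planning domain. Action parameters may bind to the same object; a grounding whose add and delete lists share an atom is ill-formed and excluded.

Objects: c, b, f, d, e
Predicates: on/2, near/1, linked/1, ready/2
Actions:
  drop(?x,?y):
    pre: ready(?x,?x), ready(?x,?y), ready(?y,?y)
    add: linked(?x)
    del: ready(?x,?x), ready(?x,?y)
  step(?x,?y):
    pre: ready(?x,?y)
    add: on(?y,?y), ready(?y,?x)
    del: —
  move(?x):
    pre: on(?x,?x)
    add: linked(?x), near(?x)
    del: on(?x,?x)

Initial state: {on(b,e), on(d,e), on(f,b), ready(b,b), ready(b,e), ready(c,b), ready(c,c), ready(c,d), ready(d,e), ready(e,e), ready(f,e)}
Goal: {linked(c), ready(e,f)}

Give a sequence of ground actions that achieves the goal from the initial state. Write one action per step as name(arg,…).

1. drop(c,c)  →  {linked(c), on(b,e), on(d,e), on(f,b), ready(b,b), ready(b,e), ready(c,b), ready(c,d), ready(d,e), ready(e,e), ready(f,e)}
2. step(f,e)  →  {linked(c), on(b,e), on(d,e), on(e,e), on(f,b), ready(b,b), ready(b,e), ready(c,b), ready(c,d), ready(d,e), ready(e,e), ready(e,f), ready(f,e)}

drop(c,c); step(f,e)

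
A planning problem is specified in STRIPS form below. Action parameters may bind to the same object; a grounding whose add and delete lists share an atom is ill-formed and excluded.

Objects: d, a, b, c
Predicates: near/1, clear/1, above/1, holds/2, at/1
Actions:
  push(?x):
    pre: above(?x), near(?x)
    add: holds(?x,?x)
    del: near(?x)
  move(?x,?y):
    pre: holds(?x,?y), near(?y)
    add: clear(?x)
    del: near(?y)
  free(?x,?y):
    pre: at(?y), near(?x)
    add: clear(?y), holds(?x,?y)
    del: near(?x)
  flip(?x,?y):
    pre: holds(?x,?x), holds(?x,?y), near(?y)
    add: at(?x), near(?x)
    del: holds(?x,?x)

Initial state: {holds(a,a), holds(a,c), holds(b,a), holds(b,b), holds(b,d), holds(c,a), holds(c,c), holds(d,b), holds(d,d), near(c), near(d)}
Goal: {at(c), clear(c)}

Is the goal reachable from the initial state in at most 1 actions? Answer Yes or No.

1. flip(c,c)  →  {at(c), holds(a,a), holds(a,c), holds(b,a), holds(b,b), holds(b,d), holds(c,a), holds(d,b), holds(d,d), near(c), near(d)}
2. free(d,c)  →  {at(c), clear(c), holds(a,a), holds(a,c), holds(b,a), holds(b,b), holds(b,d), holds(c,a), holds(d,b), holds(d,c), holds(d,d), near(c)}
optimal plan length = 2; 2 > 1

No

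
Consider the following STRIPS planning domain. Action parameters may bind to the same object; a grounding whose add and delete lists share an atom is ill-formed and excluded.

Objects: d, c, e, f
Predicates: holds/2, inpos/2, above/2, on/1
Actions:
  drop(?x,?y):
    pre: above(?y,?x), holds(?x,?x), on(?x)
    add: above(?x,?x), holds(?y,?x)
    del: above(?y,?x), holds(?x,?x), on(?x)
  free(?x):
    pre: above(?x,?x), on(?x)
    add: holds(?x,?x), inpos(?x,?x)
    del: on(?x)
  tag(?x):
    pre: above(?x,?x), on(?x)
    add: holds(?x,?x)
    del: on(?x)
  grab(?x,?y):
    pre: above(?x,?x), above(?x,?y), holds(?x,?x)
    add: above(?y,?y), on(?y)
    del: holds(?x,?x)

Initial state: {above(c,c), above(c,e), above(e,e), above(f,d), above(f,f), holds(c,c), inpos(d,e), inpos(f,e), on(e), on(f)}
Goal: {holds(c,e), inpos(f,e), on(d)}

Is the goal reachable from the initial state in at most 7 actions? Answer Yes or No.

1. free(e)  →  {above(c,c), above(c,e), above(e,e), above(f,d), above(f,f), holds(c,c), holds(e,e), inpos(d,e), inpos(e,e), inpos(f,e), on(f)}
2. free(f)  →  {above(c,c), above(c,e), above(e,e), above(f,d), above(f,f), holds(c,c), holds(e,e), holds(f,f), inpos(d,e), inpos(e,e), inpos(f,e), inpos(f,f)}
3. grab(c,e)  →  {above(c,c), above(c,e), above(e,e), above(f,d), above(f,f), holds(e,e), holds(f,f), inpos(d,e), inpos(e,e), inpos(f,e), inpos(f,f), on(e)}
4. drop(e,c)  →  {above(c,c), above(e,e), above(f,d), above(f,f), holds(c,e), holds(f,f), inpos(d,e), inpos(e,e), inpos(f,e), inpos(f,f)}
5. grab(f,d)  →  {above(c,c), above(d,d), above(e,e), above(f,d), above(f,f), holds(c,e), inpos(d,e), inpos(e,e), inpos(f,e), inpos(f,f), on(d)}
optimal plan length = 5; 5 ≤ 7

Yes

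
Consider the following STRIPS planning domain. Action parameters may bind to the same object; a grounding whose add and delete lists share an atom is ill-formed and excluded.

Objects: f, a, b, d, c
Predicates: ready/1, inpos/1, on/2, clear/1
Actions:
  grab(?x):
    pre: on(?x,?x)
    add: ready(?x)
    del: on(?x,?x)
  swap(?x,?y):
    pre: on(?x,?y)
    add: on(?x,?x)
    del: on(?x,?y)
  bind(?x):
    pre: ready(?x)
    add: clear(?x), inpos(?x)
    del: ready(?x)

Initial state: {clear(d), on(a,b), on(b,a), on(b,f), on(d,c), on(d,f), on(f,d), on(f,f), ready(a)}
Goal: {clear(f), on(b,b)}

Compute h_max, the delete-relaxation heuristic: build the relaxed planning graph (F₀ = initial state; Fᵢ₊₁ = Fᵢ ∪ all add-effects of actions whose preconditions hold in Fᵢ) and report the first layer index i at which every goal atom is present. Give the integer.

2

F0 = init (9 atoms)
F1 = F0 ∪ {clear(a), inpos(a), on(a,a), on(b,b), on(d,d), ready(f)}  (15 atoms)
F2 = F1 ∪ {clear(f), inpos(f), ready(b), ready(d)}  (19 atoms)
goal ⊆ F2  ⇒  h_max = 2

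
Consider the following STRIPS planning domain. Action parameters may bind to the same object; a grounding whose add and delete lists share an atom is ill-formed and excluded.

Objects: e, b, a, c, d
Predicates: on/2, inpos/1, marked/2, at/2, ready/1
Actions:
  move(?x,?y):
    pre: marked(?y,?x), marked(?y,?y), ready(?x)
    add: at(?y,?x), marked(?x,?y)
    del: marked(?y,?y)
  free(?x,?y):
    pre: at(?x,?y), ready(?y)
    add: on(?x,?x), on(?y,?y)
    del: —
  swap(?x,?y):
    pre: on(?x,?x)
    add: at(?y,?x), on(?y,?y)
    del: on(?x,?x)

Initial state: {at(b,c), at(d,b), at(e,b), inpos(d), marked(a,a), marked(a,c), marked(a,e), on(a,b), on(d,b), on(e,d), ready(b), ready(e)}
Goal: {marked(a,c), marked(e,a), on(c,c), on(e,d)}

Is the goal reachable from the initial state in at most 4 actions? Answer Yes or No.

Yes

1. move(e,a)  →  {at(a,e), at(b,c), at(d,b), at(e,b), inpos(d), marked(a,c), marked(a,e), marked(e,a), on(a,b), on(d,b), on(e,d), ready(b), ready(e)}
2. free(e,b)  →  {at(a,e), at(b,c), at(d,b), at(e,b), inpos(d), marked(a,c), marked(a,e), marked(e,a), on(a,b), on(b,b), on(d,b), on(e,d), on(e,e), ready(b), ready(e)}
3. swap(e,c)  →  {at(a,e), at(b,c), at(c,e), at(d,b), at(e,b), inpos(d), marked(a,c), marked(a,e), marked(e,a), on(a,b), on(b,b), on(c,c), on(d,b), on(e,d), ready(b), ready(e)}
optimal plan length = 3; 3 ≤ 4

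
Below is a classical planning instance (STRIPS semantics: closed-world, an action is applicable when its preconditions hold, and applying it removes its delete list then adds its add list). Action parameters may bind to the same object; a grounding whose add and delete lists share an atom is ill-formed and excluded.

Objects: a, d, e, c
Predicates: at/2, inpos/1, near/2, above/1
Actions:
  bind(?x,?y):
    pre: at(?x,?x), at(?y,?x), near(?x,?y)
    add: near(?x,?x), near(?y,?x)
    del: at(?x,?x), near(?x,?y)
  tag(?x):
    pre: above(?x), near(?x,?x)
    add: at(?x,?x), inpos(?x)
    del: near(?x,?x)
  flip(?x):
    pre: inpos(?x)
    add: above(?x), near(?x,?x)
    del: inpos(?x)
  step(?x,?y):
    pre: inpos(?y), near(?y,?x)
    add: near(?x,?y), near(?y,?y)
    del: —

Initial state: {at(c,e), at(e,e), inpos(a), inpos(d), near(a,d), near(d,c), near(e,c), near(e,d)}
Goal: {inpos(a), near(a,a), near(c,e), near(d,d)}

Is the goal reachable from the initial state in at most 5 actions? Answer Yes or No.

1. bind(e,c)  →  {at(c,e), inpos(a), inpos(d), near(a,d), near(c,e), near(d,c), near(e,d), near(e,e)}
2. flip(d)  →  {above(d), at(c,e), inpos(a), near(a,d), near(c,e), near(d,c), near(d,d), near(e,d), near(e,e)}
3. step(d,a)  →  {above(d), at(c,e), inpos(a), near(a,a), near(a,d), near(c,e), near(d,a), near(d,c), near(d,d), near(e,d), near(e,e)}
optimal plan length = 3; 3 ≤ 5

Yes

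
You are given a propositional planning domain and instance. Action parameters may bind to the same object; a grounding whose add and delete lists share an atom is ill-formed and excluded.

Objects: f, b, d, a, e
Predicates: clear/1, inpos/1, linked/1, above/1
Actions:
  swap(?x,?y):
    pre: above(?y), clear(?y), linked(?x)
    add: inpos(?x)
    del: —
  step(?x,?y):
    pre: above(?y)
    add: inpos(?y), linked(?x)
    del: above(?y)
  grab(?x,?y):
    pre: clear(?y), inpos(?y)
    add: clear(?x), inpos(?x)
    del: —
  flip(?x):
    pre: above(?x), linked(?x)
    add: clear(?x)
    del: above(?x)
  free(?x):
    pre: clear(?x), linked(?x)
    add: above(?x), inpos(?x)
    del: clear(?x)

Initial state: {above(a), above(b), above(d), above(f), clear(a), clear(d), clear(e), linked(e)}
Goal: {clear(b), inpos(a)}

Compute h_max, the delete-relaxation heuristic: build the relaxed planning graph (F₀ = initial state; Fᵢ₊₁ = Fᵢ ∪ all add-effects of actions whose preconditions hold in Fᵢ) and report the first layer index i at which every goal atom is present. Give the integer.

2

F0 = init (8 atoms)
F1 = F0 ∪ {above(e), inpos(a), inpos(b), inpos(d), inpos(e), inpos(f), linked(a), linked(b), linked(d), linked(f)}  (18 atoms)
F2 = F1 ∪ {clear(b), clear(f)}  (20 atoms)
goal ⊆ F2  ⇒  h_max = 2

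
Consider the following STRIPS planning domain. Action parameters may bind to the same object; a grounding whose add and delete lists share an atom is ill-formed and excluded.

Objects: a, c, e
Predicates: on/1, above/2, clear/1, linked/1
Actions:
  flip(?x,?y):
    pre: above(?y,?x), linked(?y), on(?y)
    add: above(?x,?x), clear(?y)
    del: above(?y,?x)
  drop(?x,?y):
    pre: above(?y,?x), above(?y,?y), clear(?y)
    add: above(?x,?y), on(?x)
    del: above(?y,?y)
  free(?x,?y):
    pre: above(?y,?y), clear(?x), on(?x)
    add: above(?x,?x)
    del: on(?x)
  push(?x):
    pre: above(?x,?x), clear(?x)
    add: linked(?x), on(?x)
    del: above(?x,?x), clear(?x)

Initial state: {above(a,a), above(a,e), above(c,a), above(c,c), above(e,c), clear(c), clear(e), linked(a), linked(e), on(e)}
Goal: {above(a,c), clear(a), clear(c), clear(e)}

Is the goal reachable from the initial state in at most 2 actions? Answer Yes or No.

1. drop(a,c)  →  {above(a,a), above(a,c), above(a,e), above(c,a), above(e,c), clear(c), clear(e), linked(a), linked(e), on(a), on(e)}
2. flip(e,a)  →  {above(a,a), above(a,c), above(c,a), above(e,c), above(e,e), clear(a), clear(c), clear(e), linked(a), linked(e), on(a), on(e)}
optimal plan length = 2; 2 ≤ 2

Yes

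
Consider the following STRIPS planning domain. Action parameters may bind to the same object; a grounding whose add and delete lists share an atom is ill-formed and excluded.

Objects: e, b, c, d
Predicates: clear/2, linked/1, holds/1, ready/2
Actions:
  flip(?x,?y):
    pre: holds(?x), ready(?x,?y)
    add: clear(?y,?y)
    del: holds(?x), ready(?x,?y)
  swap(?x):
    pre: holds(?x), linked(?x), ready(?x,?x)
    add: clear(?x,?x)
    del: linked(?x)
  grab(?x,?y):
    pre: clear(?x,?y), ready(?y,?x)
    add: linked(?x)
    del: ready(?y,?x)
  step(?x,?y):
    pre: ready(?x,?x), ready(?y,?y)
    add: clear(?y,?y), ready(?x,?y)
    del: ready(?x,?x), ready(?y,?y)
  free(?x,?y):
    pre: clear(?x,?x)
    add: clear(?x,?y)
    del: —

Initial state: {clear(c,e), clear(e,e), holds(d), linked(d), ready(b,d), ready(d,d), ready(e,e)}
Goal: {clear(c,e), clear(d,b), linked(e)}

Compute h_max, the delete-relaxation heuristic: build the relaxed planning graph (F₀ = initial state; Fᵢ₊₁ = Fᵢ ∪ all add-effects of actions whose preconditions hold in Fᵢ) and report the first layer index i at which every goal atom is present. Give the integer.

2

F0 = init (7 atoms)
F1 = F0 ∪ {clear(d,d), clear(e,b), clear(e,c), clear(e,d), linked(e), ready(d,e), ready(e,d)}  (14 atoms)
F2 = F1 ∪ {clear(d,b), clear(d,c), clear(d,e)}  (17 atoms)
goal ⊆ F2  ⇒  h_max = 2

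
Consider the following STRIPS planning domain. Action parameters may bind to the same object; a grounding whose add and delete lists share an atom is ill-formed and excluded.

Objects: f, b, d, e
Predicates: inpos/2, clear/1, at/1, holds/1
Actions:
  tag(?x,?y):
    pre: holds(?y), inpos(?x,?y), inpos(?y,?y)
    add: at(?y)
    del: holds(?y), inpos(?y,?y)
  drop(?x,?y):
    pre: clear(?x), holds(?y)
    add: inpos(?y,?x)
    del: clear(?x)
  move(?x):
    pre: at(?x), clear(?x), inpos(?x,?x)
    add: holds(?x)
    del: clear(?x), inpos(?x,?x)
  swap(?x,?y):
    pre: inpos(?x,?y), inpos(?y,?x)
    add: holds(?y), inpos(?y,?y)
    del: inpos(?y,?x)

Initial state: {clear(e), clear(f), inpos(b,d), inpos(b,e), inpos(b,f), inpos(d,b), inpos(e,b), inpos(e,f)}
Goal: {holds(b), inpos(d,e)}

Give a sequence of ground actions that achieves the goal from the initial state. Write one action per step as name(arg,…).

swap(b,d); drop(e,d); swap(e,b)

1. swap(b,d)  →  {clear(e), clear(f), holds(d), inpos(b,d), inpos(b,e), inpos(b,f), inpos(d,d), inpos(e,b), inpos(e,f)}
2. drop(e,d)  →  {clear(f), holds(d), inpos(b,d), inpos(b,e), inpos(b,f), inpos(d,d), inpos(d,e), inpos(e,b), inpos(e,f)}
3. swap(e,b)  →  {clear(f), holds(b), holds(d), inpos(b,b), inpos(b,d), inpos(b,f), inpos(d,d), inpos(d,e), inpos(e,b), inpos(e,f)}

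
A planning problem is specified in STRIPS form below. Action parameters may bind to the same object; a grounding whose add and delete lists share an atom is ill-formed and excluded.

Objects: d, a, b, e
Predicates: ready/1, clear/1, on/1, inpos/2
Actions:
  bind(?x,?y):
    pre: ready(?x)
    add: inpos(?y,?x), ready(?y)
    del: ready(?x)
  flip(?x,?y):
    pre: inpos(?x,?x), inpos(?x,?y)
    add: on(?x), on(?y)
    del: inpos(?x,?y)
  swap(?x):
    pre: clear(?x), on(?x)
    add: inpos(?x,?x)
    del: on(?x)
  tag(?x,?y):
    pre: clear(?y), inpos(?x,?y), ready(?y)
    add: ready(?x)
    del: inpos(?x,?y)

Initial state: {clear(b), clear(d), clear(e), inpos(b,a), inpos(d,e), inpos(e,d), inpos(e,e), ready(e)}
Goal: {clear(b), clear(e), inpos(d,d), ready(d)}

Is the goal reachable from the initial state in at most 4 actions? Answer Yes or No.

1. bind(e,d)  →  {clear(b), clear(d), clear(e), inpos(b,a), inpos(d,e), inpos(e,d), inpos(e,e), ready(d)}
2. flip(e,d)  →  {clear(b), clear(d), clear(e), inpos(b,a), inpos(d,e), inpos(e,e), on(d), on(e), ready(d)}
3. swap(d)  →  {clear(b), clear(d), clear(e), inpos(b,a), inpos(d,d), inpos(d,e), inpos(e,e), on(e), ready(d)}
optimal plan length = 3; 3 ≤ 4

Yes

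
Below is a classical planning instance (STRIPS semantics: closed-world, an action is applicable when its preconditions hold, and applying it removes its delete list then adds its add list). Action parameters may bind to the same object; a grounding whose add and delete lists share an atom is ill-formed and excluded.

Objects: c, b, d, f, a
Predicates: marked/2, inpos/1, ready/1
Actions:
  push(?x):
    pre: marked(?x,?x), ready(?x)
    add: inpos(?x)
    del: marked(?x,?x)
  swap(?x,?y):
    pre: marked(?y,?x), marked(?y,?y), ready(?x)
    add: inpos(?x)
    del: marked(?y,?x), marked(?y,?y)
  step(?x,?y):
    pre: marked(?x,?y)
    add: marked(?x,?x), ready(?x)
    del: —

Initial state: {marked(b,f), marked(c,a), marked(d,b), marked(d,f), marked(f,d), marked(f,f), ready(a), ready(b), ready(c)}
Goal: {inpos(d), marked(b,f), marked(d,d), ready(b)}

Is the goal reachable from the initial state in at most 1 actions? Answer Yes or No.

1. step(d,b)  →  {marked(b,f), marked(c,a), marked(d,b), marked(d,d), marked(d,f), marked(f,d), marked(f,f), ready(a), ready(b), ready(c), ready(d)}
2. swap(d,f)  →  {inpos(d), marked(b,f), marked(c,a), marked(d,b), marked(d,d), marked(d,f), ready(a), ready(b), ready(c), ready(d)}
optimal plan length = 2; 2 > 1

No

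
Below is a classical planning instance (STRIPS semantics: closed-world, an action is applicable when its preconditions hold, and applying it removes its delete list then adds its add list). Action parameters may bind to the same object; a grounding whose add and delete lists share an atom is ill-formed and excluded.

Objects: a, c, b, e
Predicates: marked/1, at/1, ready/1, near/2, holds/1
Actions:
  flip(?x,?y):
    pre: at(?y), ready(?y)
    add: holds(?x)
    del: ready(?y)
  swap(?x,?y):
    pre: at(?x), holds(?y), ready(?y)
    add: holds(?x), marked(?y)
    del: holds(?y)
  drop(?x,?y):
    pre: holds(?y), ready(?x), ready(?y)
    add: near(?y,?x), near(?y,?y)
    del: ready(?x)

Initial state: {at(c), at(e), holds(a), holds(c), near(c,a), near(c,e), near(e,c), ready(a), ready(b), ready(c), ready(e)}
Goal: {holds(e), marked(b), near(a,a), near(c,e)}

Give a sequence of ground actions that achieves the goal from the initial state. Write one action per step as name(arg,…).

flip(b,c); swap(e,b); drop(a,a)

1. flip(b,c)  →  {at(c), at(e), holds(a), holds(b), holds(c), near(c,a), near(c,e), near(e,c), ready(a), ready(b), ready(e)}
2. swap(e,b)  →  {at(c), at(e), holds(a), holds(c), holds(e), marked(b), near(c,a), near(c,e), near(e,c), ready(a), ready(b), ready(e)}
3. drop(a,a)  →  {at(c), at(e), holds(a), holds(c), holds(e), marked(b), near(a,a), near(c,a), near(c,e), near(e,c), ready(b), ready(e)}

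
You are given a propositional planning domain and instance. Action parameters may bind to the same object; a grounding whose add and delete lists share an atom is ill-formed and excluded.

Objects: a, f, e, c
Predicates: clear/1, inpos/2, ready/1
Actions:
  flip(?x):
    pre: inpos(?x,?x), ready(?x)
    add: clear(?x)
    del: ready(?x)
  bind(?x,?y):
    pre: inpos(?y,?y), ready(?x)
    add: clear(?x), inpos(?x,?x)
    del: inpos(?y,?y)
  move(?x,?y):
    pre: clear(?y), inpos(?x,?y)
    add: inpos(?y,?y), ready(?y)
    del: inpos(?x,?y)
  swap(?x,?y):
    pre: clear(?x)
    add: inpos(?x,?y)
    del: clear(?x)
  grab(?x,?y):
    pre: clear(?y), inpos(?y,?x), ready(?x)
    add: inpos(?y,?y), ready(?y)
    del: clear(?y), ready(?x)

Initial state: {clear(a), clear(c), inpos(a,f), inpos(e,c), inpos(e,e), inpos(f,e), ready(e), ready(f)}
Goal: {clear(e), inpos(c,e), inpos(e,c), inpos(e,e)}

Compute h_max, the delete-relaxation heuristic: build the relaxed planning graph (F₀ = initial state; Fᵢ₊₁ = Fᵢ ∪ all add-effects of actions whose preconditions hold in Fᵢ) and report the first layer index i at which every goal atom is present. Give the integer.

F0 = init (8 atoms)
F1 = F0 ∪ {clear(e), clear(f), inpos(a,a), inpos(a,c), inpos(a,e), inpos(c,a), inpos(c,c), inpos(c,e), inpos(c,f), inpos(f,f), ready(a), ready(c)}  (20 atoms)
goal ⊆ F1  ⇒  h_max = 1

1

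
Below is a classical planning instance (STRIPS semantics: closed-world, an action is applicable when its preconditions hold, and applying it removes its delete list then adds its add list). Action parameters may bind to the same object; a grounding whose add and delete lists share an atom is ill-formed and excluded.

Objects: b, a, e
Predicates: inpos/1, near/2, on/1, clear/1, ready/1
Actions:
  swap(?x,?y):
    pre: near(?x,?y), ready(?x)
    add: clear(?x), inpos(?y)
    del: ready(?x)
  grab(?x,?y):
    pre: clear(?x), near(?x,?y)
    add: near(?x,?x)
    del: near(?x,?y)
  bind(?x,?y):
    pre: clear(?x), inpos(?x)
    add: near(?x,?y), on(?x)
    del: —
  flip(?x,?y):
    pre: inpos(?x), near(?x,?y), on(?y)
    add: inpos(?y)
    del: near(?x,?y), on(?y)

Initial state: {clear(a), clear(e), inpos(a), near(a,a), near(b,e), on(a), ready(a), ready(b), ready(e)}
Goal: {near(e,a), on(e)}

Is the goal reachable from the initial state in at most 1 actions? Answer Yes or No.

1. swap(b,e)  →  {clear(a), clear(b), clear(e), inpos(a), inpos(e), near(a,a), near(b,e), on(a), ready(a), ready(e)}
2. bind(e,a)  →  {clear(a), clear(b), clear(e), inpos(a), inpos(e), near(a,a), near(b,e), near(e,a), on(a), on(e), ready(a), ready(e)}
optimal plan length = 2; 2 > 1

No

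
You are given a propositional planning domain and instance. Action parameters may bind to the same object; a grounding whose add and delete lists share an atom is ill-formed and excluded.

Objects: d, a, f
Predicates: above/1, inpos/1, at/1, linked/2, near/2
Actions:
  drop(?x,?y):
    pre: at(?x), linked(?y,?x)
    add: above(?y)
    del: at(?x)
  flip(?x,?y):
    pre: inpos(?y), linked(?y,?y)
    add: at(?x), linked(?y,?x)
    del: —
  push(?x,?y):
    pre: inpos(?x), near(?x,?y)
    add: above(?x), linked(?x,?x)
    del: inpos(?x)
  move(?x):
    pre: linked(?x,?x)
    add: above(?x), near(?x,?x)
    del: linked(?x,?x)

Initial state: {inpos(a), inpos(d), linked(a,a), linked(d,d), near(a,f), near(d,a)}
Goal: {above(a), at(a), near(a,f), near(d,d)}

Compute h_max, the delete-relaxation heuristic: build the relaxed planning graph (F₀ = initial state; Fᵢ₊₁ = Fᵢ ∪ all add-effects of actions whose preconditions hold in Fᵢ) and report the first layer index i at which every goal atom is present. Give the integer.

F0 = init (6 atoms)
F1 = F0 ∪ {above(a), above(d), at(a), at(d), at(f), linked(a,d), linked(a,f), linked(d,a), linked(d,f), near(a,a), near(d,d)}  (17 atoms)
goal ⊆ F1  ⇒  h_max = 1

1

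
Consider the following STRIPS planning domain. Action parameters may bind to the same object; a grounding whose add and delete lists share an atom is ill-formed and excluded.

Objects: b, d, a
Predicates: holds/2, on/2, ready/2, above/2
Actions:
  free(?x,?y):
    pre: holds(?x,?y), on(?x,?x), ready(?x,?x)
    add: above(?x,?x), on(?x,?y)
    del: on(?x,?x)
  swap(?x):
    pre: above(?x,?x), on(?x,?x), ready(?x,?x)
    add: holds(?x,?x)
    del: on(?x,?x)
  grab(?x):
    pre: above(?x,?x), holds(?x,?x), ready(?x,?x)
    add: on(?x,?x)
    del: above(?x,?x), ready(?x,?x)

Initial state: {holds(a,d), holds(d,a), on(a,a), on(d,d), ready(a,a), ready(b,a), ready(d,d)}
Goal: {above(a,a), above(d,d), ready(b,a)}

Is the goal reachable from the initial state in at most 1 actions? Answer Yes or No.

1. free(d,a)  →  {above(d,d), holds(a,d), holds(d,a), on(a,a), on(d,a), ready(a,a), ready(b,a), ready(d,d)}
2. free(a,d)  →  {above(a,a), above(d,d), holds(a,d), holds(d,a), on(a,d), on(d,a), ready(a,a), ready(b,a), ready(d,d)}
optimal plan length = 2; 2 > 1

No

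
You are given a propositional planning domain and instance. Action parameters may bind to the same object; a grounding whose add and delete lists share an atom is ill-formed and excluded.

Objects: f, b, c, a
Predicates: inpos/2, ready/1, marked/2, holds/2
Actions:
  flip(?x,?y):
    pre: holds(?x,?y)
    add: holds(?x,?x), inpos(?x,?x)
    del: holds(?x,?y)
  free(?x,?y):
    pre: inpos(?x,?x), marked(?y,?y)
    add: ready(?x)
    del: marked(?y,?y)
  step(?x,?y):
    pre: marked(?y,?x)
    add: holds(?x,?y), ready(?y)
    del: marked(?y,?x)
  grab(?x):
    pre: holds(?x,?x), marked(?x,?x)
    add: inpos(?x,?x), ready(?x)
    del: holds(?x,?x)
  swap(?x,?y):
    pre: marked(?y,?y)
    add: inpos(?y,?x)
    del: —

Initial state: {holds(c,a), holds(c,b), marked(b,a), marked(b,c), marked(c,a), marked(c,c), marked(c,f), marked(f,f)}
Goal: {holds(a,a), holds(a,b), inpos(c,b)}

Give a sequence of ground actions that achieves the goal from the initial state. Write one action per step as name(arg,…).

1. step(a,b)  →  {holds(a,b), holds(c,a), holds(c,b), marked(b,c), marked(c,a), marked(c,c), marked(c,f), marked(f,f), ready(b)}
2. step(a,c)  →  {holds(a,b), holds(a,c), holds(c,a), holds(c,b), marked(b,c), marked(c,c), marked(c,f), marked(f,f), ready(b), ready(c)}
3. flip(a,c)  →  {holds(a,a), holds(a,b), holds(c,a), holds(c,b), inpos(a,a), marked(b,c), marked(c,c), marked(c,f), marked(f,f), ready(b), ready(c)}
4. swap(b,c)  →  {holds(a,a), holds(a,b), holds(c,a), holds(c,b), inpos(a,a), inpos(c,b), marked(b,c), marked(c,c), marked(c,f), marked(f,f), ready(b), ready(c)}

step(a,b); step(a,c); flip(a,c); swap(b,c)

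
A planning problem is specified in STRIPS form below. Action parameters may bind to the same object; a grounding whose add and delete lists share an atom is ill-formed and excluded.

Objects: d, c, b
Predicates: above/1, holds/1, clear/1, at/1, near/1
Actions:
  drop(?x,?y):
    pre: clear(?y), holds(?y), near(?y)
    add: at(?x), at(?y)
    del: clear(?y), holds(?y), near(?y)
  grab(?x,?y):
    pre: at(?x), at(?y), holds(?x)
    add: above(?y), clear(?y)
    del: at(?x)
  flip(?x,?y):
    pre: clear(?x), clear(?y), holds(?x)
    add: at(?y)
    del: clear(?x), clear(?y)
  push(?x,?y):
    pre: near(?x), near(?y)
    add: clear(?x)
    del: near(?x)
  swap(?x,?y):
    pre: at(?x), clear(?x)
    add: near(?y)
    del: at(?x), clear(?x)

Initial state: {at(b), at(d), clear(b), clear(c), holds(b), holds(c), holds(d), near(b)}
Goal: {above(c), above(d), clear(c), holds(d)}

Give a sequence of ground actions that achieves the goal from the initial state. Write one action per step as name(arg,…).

drop(c,b); grab(d,d); grab(c,c)

1. drop(c,b)  →  {at(b), at(c), at(d), clear(c), holds(c), holds(d)}
2. grab(d,d)  →  {above(d), at(b), at(c), clear(c), clear(d), holds(c), holds(d)}
3. grab(c,c)  →  {above(c), above(d), at(b), clear(c), clear(d), holds(c), holds(d)}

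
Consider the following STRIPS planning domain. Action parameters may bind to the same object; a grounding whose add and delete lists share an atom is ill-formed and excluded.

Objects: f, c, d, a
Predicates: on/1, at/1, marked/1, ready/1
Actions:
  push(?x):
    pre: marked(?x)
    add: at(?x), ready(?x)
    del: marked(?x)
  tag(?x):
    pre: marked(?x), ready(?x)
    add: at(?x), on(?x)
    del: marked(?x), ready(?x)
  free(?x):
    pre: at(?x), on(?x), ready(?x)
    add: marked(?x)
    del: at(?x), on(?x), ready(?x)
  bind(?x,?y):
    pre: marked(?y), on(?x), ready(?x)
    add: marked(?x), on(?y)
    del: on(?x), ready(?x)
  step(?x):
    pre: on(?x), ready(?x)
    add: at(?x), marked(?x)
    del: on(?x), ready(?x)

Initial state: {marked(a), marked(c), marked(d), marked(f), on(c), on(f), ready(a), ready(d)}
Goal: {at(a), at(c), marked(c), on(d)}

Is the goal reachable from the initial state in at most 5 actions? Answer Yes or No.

Yes

1. push(c)  →  {at(c), marked(a), marked(d), marked(f), on(c), on(f), ready(a), ready(c), ready(d)}
2. push(a)  →  {at(a), at(c), marked(d), marked(f), on(c), on(f), ready(a), ready(c), ready(d)}
3. bind(c,d)  →  {at(a), at(c), marked(c), marked(d), marked(f), on(d), on(f), ready(a), ready(d)}
optimal plan length = 3; 3 ≤ 5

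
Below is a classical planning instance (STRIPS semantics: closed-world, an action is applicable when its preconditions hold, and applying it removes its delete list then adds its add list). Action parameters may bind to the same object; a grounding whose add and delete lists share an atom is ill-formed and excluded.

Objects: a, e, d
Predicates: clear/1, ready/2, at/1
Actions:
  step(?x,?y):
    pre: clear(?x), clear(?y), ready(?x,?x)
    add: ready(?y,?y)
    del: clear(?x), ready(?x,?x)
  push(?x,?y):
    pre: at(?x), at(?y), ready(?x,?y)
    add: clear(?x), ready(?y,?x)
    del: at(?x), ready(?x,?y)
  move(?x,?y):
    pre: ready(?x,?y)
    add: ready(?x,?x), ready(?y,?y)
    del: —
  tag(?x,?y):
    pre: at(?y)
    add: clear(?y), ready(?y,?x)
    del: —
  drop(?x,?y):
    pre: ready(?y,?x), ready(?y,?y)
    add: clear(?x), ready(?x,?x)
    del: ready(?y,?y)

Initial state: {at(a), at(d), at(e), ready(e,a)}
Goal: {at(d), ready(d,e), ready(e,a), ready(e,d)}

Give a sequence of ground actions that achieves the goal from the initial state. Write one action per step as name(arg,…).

1. tag(e,d)  →  {at(a), at(d), at(e), clear(d), ready(d,e), ready(e,a)}
2. tag(d,e)  →  {at(a), at(d), at(e), clear(d), clear(e), ready(d,e), ready(e,a), ready(e,d)}

tag(e,d); tag(d,e)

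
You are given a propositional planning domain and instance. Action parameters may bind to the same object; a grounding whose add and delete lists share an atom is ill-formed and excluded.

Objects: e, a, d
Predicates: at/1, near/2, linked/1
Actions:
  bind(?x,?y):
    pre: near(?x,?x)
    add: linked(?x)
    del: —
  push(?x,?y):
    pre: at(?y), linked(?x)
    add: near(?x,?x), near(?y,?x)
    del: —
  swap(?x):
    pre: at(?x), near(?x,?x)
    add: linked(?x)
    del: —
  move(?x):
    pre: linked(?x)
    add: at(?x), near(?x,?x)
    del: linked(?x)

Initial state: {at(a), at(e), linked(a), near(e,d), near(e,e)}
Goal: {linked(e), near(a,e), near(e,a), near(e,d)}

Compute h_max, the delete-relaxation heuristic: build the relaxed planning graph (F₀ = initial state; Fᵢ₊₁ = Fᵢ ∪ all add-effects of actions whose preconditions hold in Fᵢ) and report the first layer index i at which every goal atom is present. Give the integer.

2

F0 = init (5 atoms)
F1 = F0 ∪ {linked(e), near(a,a), near(e,a)}  (8 atoms)
F2 = F1 ∪ {near(a,e)}  (9 atoms)
goal ⊆ F2  ⇒  h_max = 2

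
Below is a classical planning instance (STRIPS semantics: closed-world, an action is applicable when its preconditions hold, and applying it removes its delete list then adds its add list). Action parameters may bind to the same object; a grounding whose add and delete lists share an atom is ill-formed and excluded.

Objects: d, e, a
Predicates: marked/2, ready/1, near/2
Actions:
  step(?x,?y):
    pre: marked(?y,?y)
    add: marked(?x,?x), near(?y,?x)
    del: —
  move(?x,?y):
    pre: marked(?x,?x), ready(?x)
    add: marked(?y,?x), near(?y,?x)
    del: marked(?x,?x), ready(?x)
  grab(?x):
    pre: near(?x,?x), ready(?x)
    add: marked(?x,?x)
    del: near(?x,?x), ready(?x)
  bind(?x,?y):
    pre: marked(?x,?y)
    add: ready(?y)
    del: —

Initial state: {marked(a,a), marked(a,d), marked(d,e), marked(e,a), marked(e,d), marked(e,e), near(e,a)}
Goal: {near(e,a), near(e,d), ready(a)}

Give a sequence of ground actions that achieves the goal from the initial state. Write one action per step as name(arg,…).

step(d,e); bind(e,a)

1. step(d,e)  →  {marked(a,a), marked(a,d), marked(d,d), marked(d,e), marked(e,a), marked(e,d), marked(e,e), near(e,a), near(e,d)}
2. bind(e,a)  →  {marked(a,a), marked(a,d), marked(d,d), marked(d,e), marked(e,a), marked(e,d), marked(e,e), near(e,a), near(e,d), ready(a)}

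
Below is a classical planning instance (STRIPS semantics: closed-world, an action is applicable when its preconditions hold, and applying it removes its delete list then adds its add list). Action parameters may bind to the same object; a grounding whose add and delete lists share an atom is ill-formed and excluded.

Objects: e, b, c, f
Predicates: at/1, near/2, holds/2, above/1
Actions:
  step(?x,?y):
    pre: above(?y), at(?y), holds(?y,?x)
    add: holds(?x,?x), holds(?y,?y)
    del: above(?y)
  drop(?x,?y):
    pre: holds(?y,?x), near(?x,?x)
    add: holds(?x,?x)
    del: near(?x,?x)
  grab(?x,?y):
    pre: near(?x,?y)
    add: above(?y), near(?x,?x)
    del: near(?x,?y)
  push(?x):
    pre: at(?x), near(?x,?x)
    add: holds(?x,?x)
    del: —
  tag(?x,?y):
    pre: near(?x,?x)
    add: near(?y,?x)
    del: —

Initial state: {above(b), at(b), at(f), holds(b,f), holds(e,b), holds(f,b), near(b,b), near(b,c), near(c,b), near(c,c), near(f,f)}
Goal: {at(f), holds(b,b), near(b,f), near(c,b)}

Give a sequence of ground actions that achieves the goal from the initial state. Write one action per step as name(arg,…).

1. step(f,b)  →  {at(b), at(f), holds(b,b), holds(b,f), holds(e,b), holds(f,b), holds(f,f), near(b,b), near(b,c), near(c,b), near(c,c), near(f,f)}
2. tag(f,b)  →  {at(b), at(f), holds(b,b), holds(b,f), holds(e,b), holds(f,b), holds(f,f), near(b,b), near(b,c), near(b,f), near(c,b), near(c,c), near(f,f)}

step(f,b); tag(f,b)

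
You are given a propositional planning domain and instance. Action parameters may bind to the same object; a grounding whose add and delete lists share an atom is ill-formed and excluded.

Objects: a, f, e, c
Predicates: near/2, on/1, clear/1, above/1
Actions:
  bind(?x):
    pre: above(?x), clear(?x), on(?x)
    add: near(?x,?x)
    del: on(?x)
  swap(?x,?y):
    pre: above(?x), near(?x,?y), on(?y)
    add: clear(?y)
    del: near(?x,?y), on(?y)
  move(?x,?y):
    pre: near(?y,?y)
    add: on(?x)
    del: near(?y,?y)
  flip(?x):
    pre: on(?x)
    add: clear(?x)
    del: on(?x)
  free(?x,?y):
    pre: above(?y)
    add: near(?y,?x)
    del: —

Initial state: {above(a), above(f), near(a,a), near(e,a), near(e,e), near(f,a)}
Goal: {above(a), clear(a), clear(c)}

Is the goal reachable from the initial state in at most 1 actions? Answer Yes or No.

1. move(a,a)  →  {above(a), above(f), near(e,a), near(e,e), near(f,a), on(a)}
2. swap(f,a)  →  {above(a), above(f), clear(a), near(e,a), near(e,e)}
3. move(c,e)  →  {above(a), above(f), clear(a), near(e,a), on(c)}
4. flip(c)  →  {above(a), above(f), clear(a), clear(c), near(e,a)}
optimal plan length = 4; 4 > 1

No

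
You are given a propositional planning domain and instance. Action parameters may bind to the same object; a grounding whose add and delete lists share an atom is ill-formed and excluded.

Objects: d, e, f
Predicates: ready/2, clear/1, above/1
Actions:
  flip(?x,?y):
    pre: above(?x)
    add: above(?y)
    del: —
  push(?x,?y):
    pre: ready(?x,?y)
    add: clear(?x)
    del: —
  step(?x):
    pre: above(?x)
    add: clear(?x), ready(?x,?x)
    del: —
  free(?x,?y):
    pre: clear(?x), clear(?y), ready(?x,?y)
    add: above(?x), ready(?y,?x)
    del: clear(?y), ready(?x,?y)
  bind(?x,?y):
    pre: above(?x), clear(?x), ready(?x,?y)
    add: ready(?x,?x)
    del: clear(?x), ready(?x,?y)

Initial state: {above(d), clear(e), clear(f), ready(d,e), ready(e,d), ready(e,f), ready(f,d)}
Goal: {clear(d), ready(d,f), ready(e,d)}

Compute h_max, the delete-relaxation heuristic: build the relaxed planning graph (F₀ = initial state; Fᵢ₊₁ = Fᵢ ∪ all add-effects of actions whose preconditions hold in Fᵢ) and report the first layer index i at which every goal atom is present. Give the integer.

F0 = init (7 atoms)
F1 = F0 ∪ {above(e), above(f), clear(d), ready(d,d), ready(f,e)}  (12 atoms)
F2 = F1 ∪ {ready(d,f), ready(e,e), ready(f,f)}  (15 atoms)
goal ⊆ F2  ⇒  h_max = 2

2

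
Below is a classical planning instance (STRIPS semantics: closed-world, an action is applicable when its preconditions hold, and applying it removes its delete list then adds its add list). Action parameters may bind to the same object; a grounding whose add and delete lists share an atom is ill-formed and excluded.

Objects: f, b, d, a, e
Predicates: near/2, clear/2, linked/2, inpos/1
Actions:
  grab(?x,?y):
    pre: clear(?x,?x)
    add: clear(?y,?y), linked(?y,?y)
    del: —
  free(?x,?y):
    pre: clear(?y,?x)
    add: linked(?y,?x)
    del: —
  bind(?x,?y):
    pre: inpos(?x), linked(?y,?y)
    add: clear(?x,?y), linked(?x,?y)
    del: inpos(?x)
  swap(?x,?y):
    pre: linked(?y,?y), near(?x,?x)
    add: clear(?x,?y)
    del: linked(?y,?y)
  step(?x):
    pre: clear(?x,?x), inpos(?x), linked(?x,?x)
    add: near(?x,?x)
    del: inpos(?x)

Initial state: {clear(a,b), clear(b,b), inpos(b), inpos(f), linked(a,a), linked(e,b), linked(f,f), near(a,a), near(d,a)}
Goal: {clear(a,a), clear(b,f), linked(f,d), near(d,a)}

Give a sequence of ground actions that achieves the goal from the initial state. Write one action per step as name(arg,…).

grab(b,d); grab(b,a); bind(f,d); bind(b,f)

1. grab(b,d)  →  {clear(a,b), clear(b,b), clear(d,d), inpos(b), inpos(f), linked(a,a), linked(d,d), linked(e,b), linked(f,f), near(a,a), near(d,a)}
2. grab(b,a)  →  {clear(a,a), clear(a,b), clear(b,b), clear(d,d), inpos(b), inpos(f), linked(a,a), linked(d,d), linked(e,b), linked(f,f), near(a,a), near(d,a)}
3. bind(f,d)  →  {clear(a,a), clear(a,b), clear(b,b), clear(d,d), clear(f,d), inpos(b), linked(a,a), linked(d,d), linked(e,b), linked(f,d), linked(f,f), near(a,a), near(d,a)}
4. bind(b,f)  →  {clear(a,a), clear(a,b), clear(b,b), clear(b,f), clear(d,d), clear(f,d), linked(a,a), linked(b,f), linked(d,d), linked(e,b), linked(f,d), linked(f,f), near(a,a), near(d,a)}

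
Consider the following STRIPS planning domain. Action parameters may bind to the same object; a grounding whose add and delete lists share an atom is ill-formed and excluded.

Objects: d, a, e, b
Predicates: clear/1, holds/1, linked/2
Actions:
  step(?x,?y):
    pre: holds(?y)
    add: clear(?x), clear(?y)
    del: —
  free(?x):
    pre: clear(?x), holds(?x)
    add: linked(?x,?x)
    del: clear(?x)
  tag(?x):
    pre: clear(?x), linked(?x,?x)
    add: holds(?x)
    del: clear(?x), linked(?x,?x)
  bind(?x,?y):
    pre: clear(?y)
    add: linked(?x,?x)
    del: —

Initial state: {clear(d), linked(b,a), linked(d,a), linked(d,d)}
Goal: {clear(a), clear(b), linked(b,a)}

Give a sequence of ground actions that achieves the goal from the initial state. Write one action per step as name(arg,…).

tag(d); step(a,d); step(b,d)

1. tag(d)  →  {holds(d), linked(b,a), linked(d,a)}
2. step(a,d)  →  {clear(a), clear(d), holds(d), linked(b,a), linked(d,a)}
3. step(b,d)  →  {clear(a), clear(b), clear(d), holds(d), linked(b,a), linked(d,a)}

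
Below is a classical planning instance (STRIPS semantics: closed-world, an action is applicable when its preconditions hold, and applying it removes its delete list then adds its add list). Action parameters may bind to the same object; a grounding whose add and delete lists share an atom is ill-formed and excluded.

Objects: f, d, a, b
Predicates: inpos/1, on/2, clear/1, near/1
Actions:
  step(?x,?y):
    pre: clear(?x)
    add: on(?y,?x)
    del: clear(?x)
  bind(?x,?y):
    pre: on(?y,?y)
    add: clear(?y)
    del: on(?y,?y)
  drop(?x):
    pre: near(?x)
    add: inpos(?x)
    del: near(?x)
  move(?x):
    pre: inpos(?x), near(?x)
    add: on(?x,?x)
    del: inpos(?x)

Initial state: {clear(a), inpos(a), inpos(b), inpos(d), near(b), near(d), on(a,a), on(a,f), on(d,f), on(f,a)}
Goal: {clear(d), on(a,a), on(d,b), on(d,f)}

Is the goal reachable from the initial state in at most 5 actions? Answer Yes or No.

Yes

1. move(d)  →  {clear(a), inpos(a), inpos(b), near(b), near(d), on(a,a), on(a,f), on(d,d), on(d,f), on(f,a)}
2. bind(f,d)  →  {clear(a), clear(d), inpos(a), inpos(b), near(b), near(d), on(a,a), on(a,f), on(d,f), on(f,a)}
3. move(b)  →  {clear(a), clear(d), inpos(a), near(b), near(d), on(a,a), on(a,f), on(b,b), on(d,f), on(f,a)}
4. bind(f,b)  →  {clear(a), clear(b), clear(d), inpos(a), near(b), near(d), on(a,a), on(a,f), on(d,f), on(f,a)}
5. step(b,d)  →  {clear(a), clear(d), inpos(a), near(b), near(d), on(a,a), on(a,f), on(d,b), on(d,f), on(f,a)}
optimal plan length = 5; 5 ≤ 5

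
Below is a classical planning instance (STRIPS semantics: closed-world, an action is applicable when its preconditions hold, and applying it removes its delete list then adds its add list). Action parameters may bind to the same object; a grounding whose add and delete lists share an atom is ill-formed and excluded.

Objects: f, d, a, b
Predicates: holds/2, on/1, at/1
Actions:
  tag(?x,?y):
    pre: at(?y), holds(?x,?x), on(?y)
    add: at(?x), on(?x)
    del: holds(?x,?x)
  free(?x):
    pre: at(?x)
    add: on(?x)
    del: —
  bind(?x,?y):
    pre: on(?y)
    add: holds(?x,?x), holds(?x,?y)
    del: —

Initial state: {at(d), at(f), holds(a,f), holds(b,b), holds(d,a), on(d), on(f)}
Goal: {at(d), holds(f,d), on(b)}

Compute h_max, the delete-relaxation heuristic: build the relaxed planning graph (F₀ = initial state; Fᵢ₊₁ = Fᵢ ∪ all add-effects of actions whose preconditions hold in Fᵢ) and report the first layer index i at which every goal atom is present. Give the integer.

F0 = init (7 atoms)
F1 = F0 ∪ {at(b), holds(a,a), holds(a,d), holds(b,d), holds(b,f), holds(d,d), holds(d,f), holds(f,d), holds(f,f), on(b)}  (17 atoms)
goal ⊆ F1  ⇒  h_max = 1

1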